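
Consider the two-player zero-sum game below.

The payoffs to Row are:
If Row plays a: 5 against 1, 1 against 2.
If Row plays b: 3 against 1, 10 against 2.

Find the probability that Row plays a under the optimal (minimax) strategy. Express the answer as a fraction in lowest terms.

Row minima are 1 and 3, so Row's maximin is 3; column maxima are 5 and 10, so Column's minimax is 5. These differ, so the equilibrium is in mixed strategies.
Let Row play a with probability p. Column is indifferent when 5p + 3(1−p) = p + 10(1−p), giving p = 7/11.

7/11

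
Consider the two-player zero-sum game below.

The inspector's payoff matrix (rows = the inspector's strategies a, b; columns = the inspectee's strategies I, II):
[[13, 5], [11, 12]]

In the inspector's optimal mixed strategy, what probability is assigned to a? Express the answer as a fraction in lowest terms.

Row minima are 5 and 11, so the inspector's maximin is 11; column maxima are 13 and 12, so the inspectee's minimax is 12. These differ, so the equilibrium is in mixed strategies.
Let the inspector play a with probability p. The inspectee is indifferent when 13p + 11(1−p) = 5p + 12(1−p), giving p = 1/9.

1/9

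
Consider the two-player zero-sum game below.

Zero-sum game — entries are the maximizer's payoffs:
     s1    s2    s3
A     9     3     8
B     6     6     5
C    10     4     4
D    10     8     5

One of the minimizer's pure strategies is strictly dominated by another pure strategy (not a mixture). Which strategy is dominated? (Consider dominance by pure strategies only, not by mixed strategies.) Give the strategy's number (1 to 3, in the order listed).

The minimizer prefers columns that give the maximizer less. Compare s1 with s3: 8 < 9, 5 < 6, 4 < 10, 5 < 10.
So s3 strictly dominates s1 for the minimizer; s1 is strictly dominated.

1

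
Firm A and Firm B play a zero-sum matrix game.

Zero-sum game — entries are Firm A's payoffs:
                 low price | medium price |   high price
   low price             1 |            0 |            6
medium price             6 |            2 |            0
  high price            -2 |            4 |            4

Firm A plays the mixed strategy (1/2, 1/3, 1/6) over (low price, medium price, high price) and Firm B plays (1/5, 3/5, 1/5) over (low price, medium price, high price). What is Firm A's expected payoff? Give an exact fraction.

59/30

Against (1/5, 3/5, 1/5), each row's expected payoff is low price: 7/5; medium price: 12/5; high price: 14/5.
Taking the (1/2, 1/3, 1/6)-weighted average: (1/2)·(7/5) + (1/3)·(12/5) + (1/6)·(14/5) = 59/30.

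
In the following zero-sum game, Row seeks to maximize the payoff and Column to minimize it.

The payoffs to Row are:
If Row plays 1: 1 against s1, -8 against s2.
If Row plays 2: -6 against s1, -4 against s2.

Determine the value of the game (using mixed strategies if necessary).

-52/11

Row minima are -8 and -6, so Row's maximin is -6; column maxima are 1 and -4, so Column's minimax is -4. These differ, so the equilibrium is in mixed strategies.
Let Row play 1 with probability p. Column is indifferent when p − 6(1−p) = −8p − 4(1−p), giving p = 2/11.
Let Column play s1 with probability q. Row is indifferent when q − 8(1−q) = −6q − 4(1−q), giving q = 4/11.
The value is 1·(4/11) + (-8)·(7/11) = -52/11.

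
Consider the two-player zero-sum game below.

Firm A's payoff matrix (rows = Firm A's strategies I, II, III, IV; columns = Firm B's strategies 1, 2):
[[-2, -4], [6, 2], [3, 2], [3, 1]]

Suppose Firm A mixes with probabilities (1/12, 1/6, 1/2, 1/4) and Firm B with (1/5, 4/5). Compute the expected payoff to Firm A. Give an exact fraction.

97/60

Against (1/5, 4/5), each row's expected payoff is I: -18/5; II: 14/5; III: 11/5; IV: 7/5.
Taking the (1/12, 1/6, 1/2, 1/4)-weighted average: (1/12)·(-18/5) + (1/6)·(14/5) + (1/2)·(11/5) + (1/4)·(7/5) = 97/60.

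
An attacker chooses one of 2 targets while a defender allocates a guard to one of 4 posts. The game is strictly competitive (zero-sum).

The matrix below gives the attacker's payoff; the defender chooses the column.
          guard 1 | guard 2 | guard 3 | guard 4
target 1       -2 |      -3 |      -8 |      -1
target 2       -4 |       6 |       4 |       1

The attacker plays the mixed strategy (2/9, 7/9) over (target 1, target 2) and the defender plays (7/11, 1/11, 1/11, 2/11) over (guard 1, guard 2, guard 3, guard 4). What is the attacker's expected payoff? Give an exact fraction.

-166/99

Against (7/11, 1/11, 1/11, 2/11), each row's expected payoff is target 1: -27/11; target 2: -16/11.
Taking the (2/9, 7/9)-weighted average: (2/9)·(-27/11) + (7/9)·(-16/11) = -166/99.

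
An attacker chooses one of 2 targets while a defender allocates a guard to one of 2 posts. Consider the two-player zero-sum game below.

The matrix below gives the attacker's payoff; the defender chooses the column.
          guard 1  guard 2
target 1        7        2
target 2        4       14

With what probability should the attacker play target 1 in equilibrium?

Row minima are 2 and 4, so the attacker's maximin is 4; column maxima are 7 and 14, so the defender's minimax is 7. These differ, so the equilibrium is in mixed strategies.
Let the attacker play target 1 with probability p. The defender is indifferent when 7p + 4(1−p) = 2p + 14(1−p), giving p = 2/3.

2/3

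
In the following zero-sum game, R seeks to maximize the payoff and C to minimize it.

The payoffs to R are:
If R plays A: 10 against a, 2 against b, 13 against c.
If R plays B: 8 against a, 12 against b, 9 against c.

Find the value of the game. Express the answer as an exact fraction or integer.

26/3

Column c is strictly dominated by a for C (it gives R more in every row).
The remaining 2×2 game on (A, B) × (a, b) has no saddle point. Let R play A with probability p; indifference gives 10p + 8(1−p) = 2p + 12(1−p), so p = 1/3.
Similarly C's optimal q on a is 5/6, and the value is 10·(5/6) + (2)·(1/6) = 26/3.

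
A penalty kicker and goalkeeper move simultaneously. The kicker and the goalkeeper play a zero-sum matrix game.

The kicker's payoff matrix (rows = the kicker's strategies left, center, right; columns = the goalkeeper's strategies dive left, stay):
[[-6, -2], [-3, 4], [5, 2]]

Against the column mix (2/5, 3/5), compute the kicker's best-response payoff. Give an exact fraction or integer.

16/5

left: (-6)·(2/5) + (-2)·(3/5) = -18/5.
center: (-3)·(2/5) + (4)·(3/5) = 6/5.
right: (5)·(2/5) + (2)·(3/5) = 16/5.
The best pure response is right with expected payoff 16/5.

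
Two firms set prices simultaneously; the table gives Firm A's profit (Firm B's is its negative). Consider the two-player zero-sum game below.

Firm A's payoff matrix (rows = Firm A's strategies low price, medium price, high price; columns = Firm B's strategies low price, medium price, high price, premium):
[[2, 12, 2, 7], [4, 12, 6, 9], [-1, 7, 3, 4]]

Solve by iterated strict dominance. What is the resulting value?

4

Column premium is strictly dominated by low price for Firm B (2<7, 4<9, -1<4); eliminate premium.
Row high price is strictly dominated by row medium price (4>-1, 12>7, 6>3); eliminate high price.
Column medium price is strictly dominated by low price for Firm B (2<12, 4<12); eliminate medium price.
Row low price is strictly dominated by row medium price (4>2, 6>2); eliminate low price.
Column high price is strictly dominated by low price for Firm B (4<6); eliminate high price.
Only (medium price, low price) remains, with payoff 4.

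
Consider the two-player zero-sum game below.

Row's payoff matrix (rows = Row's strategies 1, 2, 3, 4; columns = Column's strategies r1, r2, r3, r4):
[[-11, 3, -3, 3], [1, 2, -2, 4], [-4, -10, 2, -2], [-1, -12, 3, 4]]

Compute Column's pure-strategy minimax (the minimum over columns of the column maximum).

The worst case (largest entry) in each column is r1: 1, r2: 3, r3: 3, r4: 4.
The best (smallest) of these is 1.

1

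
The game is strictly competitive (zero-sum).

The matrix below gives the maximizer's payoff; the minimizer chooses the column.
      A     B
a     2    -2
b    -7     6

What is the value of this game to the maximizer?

-2/17

Row minima are -2 and -7, so the maximizer's maximin is -2; column maxima are 2 and 6, so the minimizer's minimax is 2. These differ, so the equilibrium is in mixed strategies.
Let the maximizer play a with probability p. The minimizer is indifferent when 2p − 7(1−p) = −2p + 6(1−p), giving p = 13/17.
Let the minimizer play A with probability q. The maximizer is indifferent when 2q − 2(1−q) = −7q + 6(1−q), giving q = 8/17.
The value is 2·(8/17) + (-2)·(9/17) = -2/17.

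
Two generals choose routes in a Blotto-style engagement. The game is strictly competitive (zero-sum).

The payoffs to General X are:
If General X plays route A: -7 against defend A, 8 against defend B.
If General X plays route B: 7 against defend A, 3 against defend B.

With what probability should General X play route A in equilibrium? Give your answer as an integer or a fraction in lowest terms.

Row minima are -7 and 3, so General X's maximin is 3; column maxima are 7 and 8, so General Y's minimax is 7. These differ, so the equilibrium is in mixed strategies.
Let General X play route A with probability p. General Y is indifferent when −7p + 7(1−p) = 8p + 3(1−p), giving p = 4/19.

4/19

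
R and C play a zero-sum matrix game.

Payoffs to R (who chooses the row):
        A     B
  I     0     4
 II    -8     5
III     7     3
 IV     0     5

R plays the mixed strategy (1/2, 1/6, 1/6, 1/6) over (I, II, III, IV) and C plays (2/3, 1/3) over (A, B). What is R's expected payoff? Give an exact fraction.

23/18

Against (2/3, 1/3), each row's expected payoff is I: 4/3; II: -11/3; III: 17/3; IV: 5/3.
Taking the (1/2, 1/6, 1/6, 1/6)-weighted average: (1/2)·(4/3) + (1/6)·(-11/3) + (1/6)·(17/3) + (1/6)·(5/3) = 23/18.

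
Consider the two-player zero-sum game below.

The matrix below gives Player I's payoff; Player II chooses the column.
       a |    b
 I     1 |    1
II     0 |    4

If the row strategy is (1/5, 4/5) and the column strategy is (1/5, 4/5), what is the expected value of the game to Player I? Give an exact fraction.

69/25

Against (1/5, 4/5), each row's expected payoff is I: 1; II: 16/5.
Taking the (1/5, 4/5)-weighted average: (1/5)·(1) + (4/5)·(16/5) = 69/25.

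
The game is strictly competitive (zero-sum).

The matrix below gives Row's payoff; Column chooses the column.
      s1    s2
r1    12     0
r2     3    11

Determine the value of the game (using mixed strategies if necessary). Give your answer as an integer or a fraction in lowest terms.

Row minima are 0 and 3, so Row's maximin is 3; column maxima are 12 and 11, so Column's minimax is 11. These differ, so the equilibrium is in mixed strategies.
Let Row play r1 with probability p. Column is indifferent when 12p + 3(1−p) = 11(1−p), giving p = 2/5.
Let Column play s1 with probability q. Row is indifferent when 12q = 3q + 11(1−q), giving q = 11/20.
The value is 12·(11/20) + (0)·(9/20) = 33/5.

33/5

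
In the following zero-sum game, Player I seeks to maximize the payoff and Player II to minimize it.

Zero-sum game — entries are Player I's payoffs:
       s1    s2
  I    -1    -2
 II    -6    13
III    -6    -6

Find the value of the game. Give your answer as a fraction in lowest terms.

Row III is strictly dominated by row I, so Player I never plays it.
The remaining 2×2 game on (I, II) × (s1, s2) has no saddle point. Let Player I play I with probability p; indifference gives −p − 6(1−p) = −2p + 13(1−p), so p = 19/20.
Similarly Player II's optimal q on s1 is 3/4, and the value is -1·(3/4) + (-2)·(1/4) = -5/4.

-5/4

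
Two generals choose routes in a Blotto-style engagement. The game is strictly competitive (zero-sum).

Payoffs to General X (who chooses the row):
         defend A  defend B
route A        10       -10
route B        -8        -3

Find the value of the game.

-22/5

Row minima are -10 and -8, so General X's maximin is -8; column maxima are 10 and -3, so General Y's minimax is -3. These differ, so the equilibrium is in mixed strategies.
Let General X play route A with probability p. General Y is indifferent when 10p − 8(1−p) = −10p − 3(1−p), giving p = 1/5.
Let General Y play defend A with probability q. General X is indifferent when 10q − 10(1−q) = −8q − 3(1−q), giving q = 7/25.
The value is 10·(7/25) + (-10)·(18/25) = -22/5.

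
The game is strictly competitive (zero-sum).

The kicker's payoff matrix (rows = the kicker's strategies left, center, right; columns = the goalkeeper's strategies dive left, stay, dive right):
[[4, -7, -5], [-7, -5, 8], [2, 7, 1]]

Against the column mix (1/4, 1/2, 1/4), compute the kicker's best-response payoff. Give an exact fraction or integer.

17/4

left: (4)·(1/4) + (-7)·(1/2) + (-5)·(1/4) = -15/4.
center: (-7)·(1/4) + (-5)·(1/2) + (8)·(1/4) = -9/4.
right: (2)·(1/4) + (7)·(1/2) + (1)·(1/4) = 17/4.
The best pure response is right with expected payoff 17/4.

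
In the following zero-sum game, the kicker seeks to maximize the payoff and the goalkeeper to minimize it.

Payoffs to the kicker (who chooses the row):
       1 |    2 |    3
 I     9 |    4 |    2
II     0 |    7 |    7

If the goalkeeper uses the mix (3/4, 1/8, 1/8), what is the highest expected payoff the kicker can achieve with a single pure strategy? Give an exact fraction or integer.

I: (9)·(3/4) + (4)·(1/8) + (2)·(1/8) = 15/2.
II: (0)·(3/4) + (7)·(1/8) + (7)·(1/8) = 7/4.
The best pure response is I with expected payoff 15/2.

15/2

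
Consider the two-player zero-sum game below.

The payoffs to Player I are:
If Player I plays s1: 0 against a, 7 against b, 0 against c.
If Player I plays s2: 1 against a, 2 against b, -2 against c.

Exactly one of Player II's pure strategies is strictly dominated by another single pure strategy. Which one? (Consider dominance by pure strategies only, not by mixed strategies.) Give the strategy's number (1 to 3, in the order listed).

Player II prefers columns that give Player I less. Compare b with a: 0 < 7, 1 < 2.
So a strictly dominates b for Player II; b is strictly dominated.

2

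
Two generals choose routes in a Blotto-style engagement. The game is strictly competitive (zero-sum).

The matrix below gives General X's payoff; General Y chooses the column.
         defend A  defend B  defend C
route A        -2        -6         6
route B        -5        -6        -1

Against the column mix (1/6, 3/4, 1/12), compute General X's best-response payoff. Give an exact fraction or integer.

route A: (-2)·(1/6) + (-6)·(3/4) + (6)·(1/12) = -13/3.
route B: (-5)·(1/6) + (-6)·(3/4) + (-1)·(1/12) = -65/12.
The best pure response is route A with expected payoff -13/3.

-13/3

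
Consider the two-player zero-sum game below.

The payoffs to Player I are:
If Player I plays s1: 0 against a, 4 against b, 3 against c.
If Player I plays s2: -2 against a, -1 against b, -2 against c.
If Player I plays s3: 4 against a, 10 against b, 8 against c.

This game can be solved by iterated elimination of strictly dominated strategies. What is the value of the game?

4

Column b is strictly dominated by a for Player II (0<4, -2<-1, 4<10); eliminate b.
Row s2 is strictly dominated by row s1 (0>-2, 3>-2); eliminate s2.
Column c is strictly dominated by a for Player II (0<3, 4<8); eliminate c.
Row s1 is strictly dominated by row s3 (4>0); eliminate s1.
Only (s3, a) remains, with payoff 4.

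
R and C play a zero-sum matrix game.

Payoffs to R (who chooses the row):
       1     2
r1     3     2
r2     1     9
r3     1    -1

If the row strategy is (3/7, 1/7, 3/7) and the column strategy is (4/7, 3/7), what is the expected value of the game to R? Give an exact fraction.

88/49

Against (4/7, 3/7), each row's expected payoff is r1: 18/7; r2: 31/7; r3: 1/7.
Taking the (3/7, 1/7, 3/7)-weighted average: (3/7)·(18/7) + (1/7)·(31/7) + (3/7)·(1/7) = 88/49.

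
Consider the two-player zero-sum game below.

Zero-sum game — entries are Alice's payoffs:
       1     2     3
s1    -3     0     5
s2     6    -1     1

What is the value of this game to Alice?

Column 3 is strictly dominated by 2 for Bob (it gives Alice more in every row).
The remaining 2×2 game on (s1, s2) × (1, 2) has no saddle point. Let Alice play s1 with probability p; indifference gives −3p + 6(1−p) = −(1−p), so p = 7/10.
Similarly Bob's optimal q on 1 is 1/10, and the value is -3·(1/10) + (0)·(9/10) = -3/10.

-3/10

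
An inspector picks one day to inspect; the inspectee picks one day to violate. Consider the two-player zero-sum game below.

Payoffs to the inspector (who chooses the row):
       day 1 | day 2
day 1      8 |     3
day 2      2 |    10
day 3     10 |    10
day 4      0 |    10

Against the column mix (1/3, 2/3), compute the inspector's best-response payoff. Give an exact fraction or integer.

day 1: (8)·(1/3) + (3)·(2/3) = 14/3.
day 2: (2)·(1/3) + (10)·(2/3) = 22/3.
day 3: (10)·(1/3) + (10)·(2/3) = 10.
day 4: (0)·(1/3) + (10)·(2/3) = 20/3.
The best pure response is day 3 with expected payoff 10.

10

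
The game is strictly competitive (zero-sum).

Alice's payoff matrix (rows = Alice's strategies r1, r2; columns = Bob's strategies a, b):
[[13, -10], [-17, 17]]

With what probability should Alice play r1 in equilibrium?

34/57

Row minima are -10 and -17, so Alice's maximin is -10; column maxima are 13 and 17, so Bob's minimax is 13. These differ, so the equilibrium is in mixed strategies.
Let Alice play r1 with probability p. Bob is indifferent when 13p − 17(1−p) = −10p + 17(1−p), giving p = 34/57.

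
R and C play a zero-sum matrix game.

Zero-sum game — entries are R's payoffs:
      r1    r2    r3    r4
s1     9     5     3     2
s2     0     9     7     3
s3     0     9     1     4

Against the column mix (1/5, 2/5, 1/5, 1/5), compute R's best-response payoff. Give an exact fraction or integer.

s1: (9)·(1/5) + (5)·(2/5) + (3)·(1/5) + (2)·(1/5) = 24/5.
s2: (0)·(1/5) + (9)·(2/5) + (7)·(1/5) + (3)·(1/5) = 28/5.
s3: (0)·(1/5) + (9)·(2/5) + (1)·(1/5) + (4)·(1/5) = 23/5.
The best pure response is s2 with expected payoff 28/5.

28/5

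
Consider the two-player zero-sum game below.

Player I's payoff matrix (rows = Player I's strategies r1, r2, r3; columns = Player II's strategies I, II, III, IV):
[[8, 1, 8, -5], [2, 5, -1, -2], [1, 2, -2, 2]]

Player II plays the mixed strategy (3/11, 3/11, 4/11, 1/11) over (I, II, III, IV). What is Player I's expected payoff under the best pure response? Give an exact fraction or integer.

r1: (8)·(3/11) + (1)·(3/11) + (8)·(4/11) + (-5)·(1/11) = 54/11.
r2: (2)·(3/11) + (5)·(3/11) + (-1)·(4/11) + (-2)·(1/11) = 15/11.
r3: (1)·(3/11) + (2)·(3/11) + (-2)·(4/11) + (2)·(1/11) = 3/11.
The best pure response is r1 with expected payoff 54/11.

54/11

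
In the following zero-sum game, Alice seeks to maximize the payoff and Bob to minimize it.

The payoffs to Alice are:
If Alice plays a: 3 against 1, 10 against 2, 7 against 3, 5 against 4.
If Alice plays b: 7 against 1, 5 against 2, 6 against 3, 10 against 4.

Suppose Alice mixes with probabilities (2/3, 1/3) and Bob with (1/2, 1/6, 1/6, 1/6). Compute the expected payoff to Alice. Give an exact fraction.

Against (1/2, 1/6, 1/6, 1/6), each row's expected payoff is a: 31/6; b: 7.
Taking the (2/3, 1/3)-weighted average: (2/3)·(31/6) + (1/3)·(7) = 52/9.

52/9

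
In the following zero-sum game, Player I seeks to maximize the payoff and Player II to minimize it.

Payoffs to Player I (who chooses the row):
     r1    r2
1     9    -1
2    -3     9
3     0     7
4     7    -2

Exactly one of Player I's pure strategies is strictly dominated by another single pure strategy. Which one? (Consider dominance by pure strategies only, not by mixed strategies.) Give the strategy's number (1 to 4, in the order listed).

Compare 4 with 1: 9 > 7, -1 > -2.
So 1 strictly dominates 4 for Player I; 4 is strictly dominated.

4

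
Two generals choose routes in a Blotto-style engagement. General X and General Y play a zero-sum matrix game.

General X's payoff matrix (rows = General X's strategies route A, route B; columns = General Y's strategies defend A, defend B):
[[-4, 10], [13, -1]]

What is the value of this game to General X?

9/2

Row minima are -4 and -1, so General X's maximin is -1; column maxima are 13 and 10, so General Y's minimax is 10. These differ, so the equilibrium is in mixed strategies.
Let General X play route A with probability p. General Y is indifferent when −4p + 13(1−p) = 10p − (1−p), giving p = 1/2.
Let General Y play defend A with probability q. General X is indifferent when −4q + 10(1−q) = 13q − (1−q), giving q = 11/28.
The value is -4·(11/28) + (10)·(17/28) = 9/2.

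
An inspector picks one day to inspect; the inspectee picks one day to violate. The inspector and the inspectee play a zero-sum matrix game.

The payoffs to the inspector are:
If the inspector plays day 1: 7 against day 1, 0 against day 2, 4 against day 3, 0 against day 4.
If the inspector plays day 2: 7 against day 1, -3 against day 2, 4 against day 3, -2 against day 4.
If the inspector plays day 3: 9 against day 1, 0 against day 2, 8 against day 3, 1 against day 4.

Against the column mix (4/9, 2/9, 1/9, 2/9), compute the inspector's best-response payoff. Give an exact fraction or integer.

46/9

day 1: (7)·(4/9) + (0)·(2/9) + (4)·(1/9) + (0)·(2/9) = 32/9.
day 2: (7)·(4/9) + (-3)·(2/9) + (4)·(1/9) + (-2)·(2/9) = 22/9.
day 3: (9)·(4/9) + (0)·(2/9) + (8)·(1/9) + (1)·(2/9) = 46/9.
The best pure response is day 3 with expected payoff 46/9.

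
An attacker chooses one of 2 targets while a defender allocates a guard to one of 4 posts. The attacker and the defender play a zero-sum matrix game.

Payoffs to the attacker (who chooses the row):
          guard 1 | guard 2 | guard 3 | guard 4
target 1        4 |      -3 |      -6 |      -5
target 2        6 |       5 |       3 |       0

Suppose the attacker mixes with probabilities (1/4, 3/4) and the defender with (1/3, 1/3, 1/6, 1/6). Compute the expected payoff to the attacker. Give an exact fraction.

11/4

Against (1/3, 1/3, 1/6, 1/6), each row's expected payoff is target 1: -3/2; target 2: 25/6.
Taking the (1/4, 3/4)-weighted average: (1/4)·(-3/2) + (3/4)·(25/6) = 11/4.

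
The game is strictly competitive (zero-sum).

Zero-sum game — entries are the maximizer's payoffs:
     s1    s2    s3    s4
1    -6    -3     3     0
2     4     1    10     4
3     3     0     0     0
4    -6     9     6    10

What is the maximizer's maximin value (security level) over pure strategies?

1

The worst-case payoff for each row is 1: -6, 2: 1, 3: 0, 4: -6.
The best of these is 1.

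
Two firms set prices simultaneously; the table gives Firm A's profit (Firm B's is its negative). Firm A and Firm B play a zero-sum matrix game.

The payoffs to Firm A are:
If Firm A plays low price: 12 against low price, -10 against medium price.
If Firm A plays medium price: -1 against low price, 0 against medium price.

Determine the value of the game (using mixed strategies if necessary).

-10/23

Row minima are -10 and -1, so Firm A's maximin is -1; column maxima are 12 and 0, so Firm B's minimax is 0. These differ, so the equilibrium is in mixed strategies.
Let Firm A play low price with probability p. Firm B is indifferent when 12p − (1−p) = −10p, giving p = 1/23.
Let Firm B play low price with probability q. Firm A is indifferent when 12q − 10(1−q) = −q, giving q = 10/23.
The value is 12·(10/23) + (-10)·(13/23) = -10/23.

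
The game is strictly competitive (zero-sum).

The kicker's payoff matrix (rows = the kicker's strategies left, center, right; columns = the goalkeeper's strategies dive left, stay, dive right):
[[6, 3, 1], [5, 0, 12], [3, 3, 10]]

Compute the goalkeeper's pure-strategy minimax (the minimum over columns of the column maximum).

The worst case (largest entry) in each column is dive left: 6, stay: 3, dive right: 12.
The best (smallest) of these is 3.

3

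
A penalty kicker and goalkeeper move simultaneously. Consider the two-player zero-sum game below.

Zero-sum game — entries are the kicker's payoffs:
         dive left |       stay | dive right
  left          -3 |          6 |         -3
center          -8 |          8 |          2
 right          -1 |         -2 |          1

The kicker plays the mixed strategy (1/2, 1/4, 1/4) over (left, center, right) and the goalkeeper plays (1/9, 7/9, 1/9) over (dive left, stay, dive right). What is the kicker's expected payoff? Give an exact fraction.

3

Against (1/9, 7/9, 1/9), each row's expected payoff is left: 4; center: 50/9; right: -14/9.
Taking the (1/2, 1/4, 1/4)-weighted average: (1/2)·(4) + (1/4)·(50/9) + (1/4)·(-14/9) = 3.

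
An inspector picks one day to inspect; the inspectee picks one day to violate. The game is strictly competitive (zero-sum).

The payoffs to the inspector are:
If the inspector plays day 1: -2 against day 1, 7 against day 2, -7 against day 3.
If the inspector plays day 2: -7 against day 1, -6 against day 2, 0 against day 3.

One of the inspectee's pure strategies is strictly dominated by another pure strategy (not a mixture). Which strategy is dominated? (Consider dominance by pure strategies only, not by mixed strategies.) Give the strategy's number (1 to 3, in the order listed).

2

The inspectee prefers columns that give the inspector less. Compare day 2 with day 1: -2 < 7, -7 < -6.
So day 1 strictly dominates day 2 for the inspectee; day 2 is strictly dominated.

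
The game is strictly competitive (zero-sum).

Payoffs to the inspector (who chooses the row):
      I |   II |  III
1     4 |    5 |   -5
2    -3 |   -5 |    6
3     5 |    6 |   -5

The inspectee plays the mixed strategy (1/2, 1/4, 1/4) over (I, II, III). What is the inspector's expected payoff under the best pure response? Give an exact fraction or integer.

11/4

1: (4)·(1/2) + (5)·(1/4) + (-5)·(1/4) = 2.
2: (-3)·(1/2) + (-5)·(1/4) + (6)·(1/4) = -5/4.
3: (5)·(1/2) + (6)·(1/4) + (-5)·(1/4) = 11/4.
The best pure response is 3 with expected payoff 11/4.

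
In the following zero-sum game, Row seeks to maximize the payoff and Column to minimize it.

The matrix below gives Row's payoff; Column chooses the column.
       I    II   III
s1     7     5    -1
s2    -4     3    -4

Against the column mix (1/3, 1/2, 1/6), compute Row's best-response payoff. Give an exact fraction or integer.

s1: (7)·(1/3) + (5)·(1/2) + (-1)·(1/6) = 14/3.
s2: (-4)·(1/3) + (3)·(1/2) + (-4)·(1/6) = -1/2.
The best pure response is s1 with expected payoff 14/3.

14/3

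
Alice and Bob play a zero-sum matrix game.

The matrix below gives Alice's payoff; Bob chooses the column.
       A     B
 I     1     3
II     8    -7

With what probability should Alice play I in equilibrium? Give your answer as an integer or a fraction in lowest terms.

15/17

Row minima are 1 and -7, so Alice's maximin is 1; column maxima are 8 and 3, so Bob's minimax is 3. These differ, so the equilibrium is in mixed strategies.
Let Alice play I with probability p. Bob is indifferent when p + 8(1−p) = 3p − 7(1−p), giving p = 15/17.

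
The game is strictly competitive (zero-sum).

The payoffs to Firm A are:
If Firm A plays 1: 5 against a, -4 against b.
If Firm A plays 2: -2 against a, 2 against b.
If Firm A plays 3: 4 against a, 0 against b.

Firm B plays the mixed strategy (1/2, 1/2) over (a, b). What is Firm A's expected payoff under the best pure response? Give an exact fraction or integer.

1: (5)·(1/2) + (-4)·(1/2) = 1/2.
2: (-2)·(1/2) + (2)·(1/2) = 0.
3: (4)·(1/2) + (0)·(1/2) = 2.
The best pure response is 3 with expected payoff 2.

2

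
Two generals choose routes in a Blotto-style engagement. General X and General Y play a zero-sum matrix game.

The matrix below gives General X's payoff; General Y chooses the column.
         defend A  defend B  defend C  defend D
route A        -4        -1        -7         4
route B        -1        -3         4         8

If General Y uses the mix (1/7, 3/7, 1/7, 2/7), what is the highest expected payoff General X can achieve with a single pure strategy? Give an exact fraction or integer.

route A: (-4)·(1/7) + (-1)·(3/7) + (-7)·(1/7) + (4)·(2/7) = -6/7.
route B: (-1)·(1/7) + (-3)·(3/7) + (4)·(1/7) + (8)·(2/7) = 10/7.
The best pure response is route B with expected payoff 10/7.

10/7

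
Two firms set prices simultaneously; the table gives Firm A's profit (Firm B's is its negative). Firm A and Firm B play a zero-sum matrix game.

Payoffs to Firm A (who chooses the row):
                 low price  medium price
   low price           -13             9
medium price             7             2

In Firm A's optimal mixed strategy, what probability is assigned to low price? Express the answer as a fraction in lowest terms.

5/27

Row minima are -13 and 2, so Firm A's maximin is 2; column maxima are 7 and 9, so Firm B's minimax is 7. These differ, so the equilibrium is in mixed strategies.
Let Firm A play low price with probability p. Firm B is indifferent when −13p + 7(1−p) = 9p + 2(1−p), giving p = 5/27.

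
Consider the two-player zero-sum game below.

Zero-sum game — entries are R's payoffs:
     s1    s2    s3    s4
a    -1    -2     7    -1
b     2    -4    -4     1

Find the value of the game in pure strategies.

-2

Row minima: -2, -4 → R's maximin is -2.
Column maxima: 2, -2, 7, 1 → C's minimax is -2.
They coincide at (a, s2), so the value is -2.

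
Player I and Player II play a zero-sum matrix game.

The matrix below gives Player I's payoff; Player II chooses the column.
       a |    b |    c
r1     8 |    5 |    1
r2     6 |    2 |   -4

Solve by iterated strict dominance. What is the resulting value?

1

Column b is strictly dominated by c for Player II (1<5, -4<2); eliminate b.
Column a is strictly dominated by c for Player II (1<8, -4<6); eliminate a.
Row r2 is strictly dominated by row r1 (1>-4); eliminate r2.
Only (r1, c) remains, with payoff 1.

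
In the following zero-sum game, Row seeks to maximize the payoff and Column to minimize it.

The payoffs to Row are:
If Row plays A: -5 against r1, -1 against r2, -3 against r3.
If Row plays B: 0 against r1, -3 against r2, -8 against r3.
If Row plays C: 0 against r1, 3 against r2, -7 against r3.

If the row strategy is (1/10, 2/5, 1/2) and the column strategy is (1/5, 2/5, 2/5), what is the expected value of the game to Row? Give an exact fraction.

-141/50

Against (1/5, 2/5, 2/5), each row's expected payoff is A: -13/5; B: -22/5; C: -8/5.
Taking the (1/10, 2/5, 1/2)-weighted average: (1/10)·(-13/5) + (2/5)·(-22/5) + (1/2)·(-8/5) = -141/50.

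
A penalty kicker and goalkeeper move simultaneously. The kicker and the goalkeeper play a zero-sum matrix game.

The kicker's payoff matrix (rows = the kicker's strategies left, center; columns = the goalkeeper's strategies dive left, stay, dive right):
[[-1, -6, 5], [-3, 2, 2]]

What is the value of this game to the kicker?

-2

Column dive right is strictly dominated by dive left for the goalkeeper (it gives the kicker more in every row).
The remaining 2×2 game on (left, center) × (dive left, stay) has no saddle point. Let the kicker play left with probability p; indifference gives −p − 3(1−p) = −6p + 2(1−p), so p = 1/2.
Similarly the goalkeeper's optimal q on dive left is 4/5, and the value is -1·(4/5) + (-6)·(1/5) = -2.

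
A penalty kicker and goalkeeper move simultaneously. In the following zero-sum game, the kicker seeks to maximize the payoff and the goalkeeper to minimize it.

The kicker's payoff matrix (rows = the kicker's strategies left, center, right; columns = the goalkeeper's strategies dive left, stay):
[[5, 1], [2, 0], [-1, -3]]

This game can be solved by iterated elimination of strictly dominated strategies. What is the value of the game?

1

Row center is strictly dominated by row left (5>2, 1>0); eliminate center.
Column dive left is strictly dominated by stay for the goalkeeper (1<5, -3<-1); eliminate dive left.
Row right is strictly dominated by row left (1>-3); eliminate right.
Only (left, stay) remains, with payoff 1.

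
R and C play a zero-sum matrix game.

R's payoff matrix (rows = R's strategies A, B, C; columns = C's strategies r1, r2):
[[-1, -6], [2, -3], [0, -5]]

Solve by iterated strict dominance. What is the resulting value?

-3

Row C is strictly dominated by row B (2>0, -3>-5); eliminate C.
Row A is strictly dominated by row B (2>-1, -3>-6); eliminate A.
Column r1 is strictly dominated by r2 for C (-3<2); eliminate r1.
Only (B, r2) remains, with payoff -3.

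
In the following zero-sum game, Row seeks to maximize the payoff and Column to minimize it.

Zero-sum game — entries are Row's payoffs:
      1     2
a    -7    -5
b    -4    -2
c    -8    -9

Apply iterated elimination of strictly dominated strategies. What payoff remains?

-4

Row c is strictly dominated by row a (-7>-8, -5>-9); eliminate c.
Column 2 is strictly dominated by 1 for Column (-7<-5, -4<-2); eliminate 2.
Row a is strictly dominated by row b (-4>-7); eliminate a.
Only (b, 1) remains, with payoff -4.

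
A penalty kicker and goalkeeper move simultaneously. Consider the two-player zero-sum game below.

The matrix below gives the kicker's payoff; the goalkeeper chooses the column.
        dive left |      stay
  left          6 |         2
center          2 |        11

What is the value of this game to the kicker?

62/13

Row minima are 2 and 2, so the kicker's maximin is 2; column maxima are 6 and 11, so the goalkeeper's minimax is 6. These differ, so the equilibrium is in mixed strategies.
Let the kicker play left with probability p. The goalkeeper is indifferent when 6p + 2(1−p) = 2p + 11(1−p), giving p = 9/13.
Let the goalkeeper play dive left with probability q. The kicker is indifferent when 6q + 2(1−q) = 2q + 11(1−q), giving q = 9/13.
The value is 6·(9/13) + (2)·(4/13) = 62/13.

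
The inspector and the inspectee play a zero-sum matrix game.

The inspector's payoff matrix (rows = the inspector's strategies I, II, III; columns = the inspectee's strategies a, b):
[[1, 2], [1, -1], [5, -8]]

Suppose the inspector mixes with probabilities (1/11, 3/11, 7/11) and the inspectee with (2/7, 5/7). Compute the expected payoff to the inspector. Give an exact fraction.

Against (2/7, 5/7), each row's expected payoff is I: 12/7; II: -3/7; III: -30/7.
Taking the (1/11, 3/11, 7/11)-weighted average: (1/11)·(12/7) + (3/11)·(-3/7) + (7/11)·(-30/7) = -207/77.

-207/77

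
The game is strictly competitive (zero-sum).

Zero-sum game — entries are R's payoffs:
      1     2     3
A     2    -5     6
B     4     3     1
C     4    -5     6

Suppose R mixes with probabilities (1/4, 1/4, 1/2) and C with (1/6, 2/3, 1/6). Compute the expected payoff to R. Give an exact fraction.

Against (1/6, 2/3, 1/6), each row's expected payoff is A: -2; B: 17/6; C: -5/3.
Taking the (1/4, 1/4, 1/2)-weighted average: (1/4)·(-2) + (1/4)·(17/6) + (1/2)·(-5/3) = -5/8.

-5/8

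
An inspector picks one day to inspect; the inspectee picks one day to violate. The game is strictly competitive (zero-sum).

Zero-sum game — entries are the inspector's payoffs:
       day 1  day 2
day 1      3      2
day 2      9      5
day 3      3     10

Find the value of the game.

75/11

Row day 1 is strictly dominated by row day 2, so the inspector never plays it.
The remaining 2×2 game on (day 2, day 3) × (day 1, day 2) has no saddle point. Let the inspector play day 2 with probability p; indifference gives 9p + 3(1−p) = 5p + 10(1−p), so p = 7/11.
Similarly the inspectee's optimal q on day 1 is 5/11, and the value is 9·(5/11) + (5)·(6/11) = 75/11.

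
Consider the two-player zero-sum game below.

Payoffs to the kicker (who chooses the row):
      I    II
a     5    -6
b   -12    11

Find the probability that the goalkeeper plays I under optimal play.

1/2

Row minima are -6 and -12, so the kicker's maximin is -6; column maxima are 5 and 11, so the goalkeeper's minimax is 5. These differ, so the equilibrium is in mixed strategies.
Let the goalkeeper play I with probability q. The kicker is indifferent when 5q − 6(1−q) = −12q + 11(1−q), giving q = 1/2.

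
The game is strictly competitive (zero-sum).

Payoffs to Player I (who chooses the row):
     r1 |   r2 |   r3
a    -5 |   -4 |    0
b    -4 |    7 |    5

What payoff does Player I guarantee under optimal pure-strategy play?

Row minima: -5, -4 → Player I's maximin is -4.
Column maxima: -4, 7, 5 → Player II's minimax is -4.
They coincide at (b, r1), so the value is -4.

-4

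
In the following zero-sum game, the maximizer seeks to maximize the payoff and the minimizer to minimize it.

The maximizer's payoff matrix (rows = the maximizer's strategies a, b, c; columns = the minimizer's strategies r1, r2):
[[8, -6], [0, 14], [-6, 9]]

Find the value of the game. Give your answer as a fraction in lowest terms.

4

Row c is strictly dominated by row b, so the maximizer never plays it.
The remaining 2×2 game on (a, b) × (r1, r2) has no saddle point. Let the maximizer play a with probability p; indifference gives 8p = −6p + 14(1−p), so p = 1/2.
Similarly the minimizer's optimal q on r1 is 5/7, and the value is 8·(5/7) + (-6)·(2/7) = 4.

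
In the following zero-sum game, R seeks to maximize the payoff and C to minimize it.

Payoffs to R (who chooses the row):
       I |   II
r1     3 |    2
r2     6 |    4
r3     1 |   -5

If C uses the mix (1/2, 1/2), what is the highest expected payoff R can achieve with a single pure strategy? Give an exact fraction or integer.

r1: (3)·(1/2) + (2)·(1/2) = 5/2.
r2: (6)·(1/2) + (4)·(1/2) = 5.
r3: (1)·(1/2) + (-5)·(1/2) = -2.
The best pure response is r2 with expected payoff 5.

5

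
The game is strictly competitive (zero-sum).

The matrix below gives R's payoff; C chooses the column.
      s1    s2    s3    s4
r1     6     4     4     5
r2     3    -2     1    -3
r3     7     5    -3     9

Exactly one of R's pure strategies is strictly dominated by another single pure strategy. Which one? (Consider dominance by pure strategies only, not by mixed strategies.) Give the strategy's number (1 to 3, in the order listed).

Compare r2 with r1: 6 > 3, 4 > -2, 4 > 1, 5 > -3.
So r1 strictly dominates r2 for R; r2 is strictly dominated.

2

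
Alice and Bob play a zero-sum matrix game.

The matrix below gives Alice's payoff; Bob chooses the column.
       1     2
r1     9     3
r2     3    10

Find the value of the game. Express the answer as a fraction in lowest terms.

Row minima are 3 and 3, so Alice's maximin is 3; column maxima are 9 and 10, so Bob's minimax is 9. These differ, so the equilibrium is in mixed strategies.
Let Alice play r1 with probability p. Bob is indifferent when 9p + 3(1−p) = 3p + 10(1−p), giving p = 7/13.
Let Bob play 1 with probability q. Alice is indifferent when 9q + 3(1−q) = 3q + 10(1−q), giving q = 7/13.
The value is 9·(7/13) + (3)·(6/13) = 81/13.

81/13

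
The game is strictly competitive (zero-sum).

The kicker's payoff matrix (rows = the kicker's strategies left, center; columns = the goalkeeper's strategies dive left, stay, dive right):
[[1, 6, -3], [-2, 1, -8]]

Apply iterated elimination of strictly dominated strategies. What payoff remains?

Row center is strictly dominated by row left (1>-2, 6>1, -3>-8); eliminate center.
Column dive left is strictly dominated by dive right for the goalkeeper (-3<1); eliminate dive left.
Column stay is strictly dominated by dive right for the goalkeeper (-3<6); eliminate stay.
Only (left, dive right) remains, with payoff -3.

-3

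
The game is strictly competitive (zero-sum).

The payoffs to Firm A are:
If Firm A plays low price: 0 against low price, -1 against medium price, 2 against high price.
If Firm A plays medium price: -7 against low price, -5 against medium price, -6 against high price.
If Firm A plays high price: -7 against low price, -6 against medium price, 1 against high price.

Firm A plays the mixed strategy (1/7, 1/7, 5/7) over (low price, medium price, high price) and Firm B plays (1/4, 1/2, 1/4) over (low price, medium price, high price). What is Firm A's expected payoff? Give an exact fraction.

-113/28

Against (1/4, 1/2, 1/4), each row's expected payoff is low price: 0; medium price: -23/4; high price: -9/2.
Taking the (1/7, 1/7, 5/7)-weighted average: (1/7)·(0) + (1/7)·(-23/4) + (5/7)·(-9/2) = -113/28.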